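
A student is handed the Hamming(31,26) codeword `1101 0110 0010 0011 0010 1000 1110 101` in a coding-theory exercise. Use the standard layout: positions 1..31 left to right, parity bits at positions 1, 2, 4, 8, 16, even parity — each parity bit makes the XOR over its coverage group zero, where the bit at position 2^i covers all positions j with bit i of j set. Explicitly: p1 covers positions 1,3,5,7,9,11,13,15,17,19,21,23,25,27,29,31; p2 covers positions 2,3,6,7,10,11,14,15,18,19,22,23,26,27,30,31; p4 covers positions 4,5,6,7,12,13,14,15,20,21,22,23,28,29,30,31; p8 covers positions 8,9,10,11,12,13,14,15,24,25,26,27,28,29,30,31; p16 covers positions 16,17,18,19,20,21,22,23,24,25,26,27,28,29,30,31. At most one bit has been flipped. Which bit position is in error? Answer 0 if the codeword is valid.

s1: b1⊕b3⊕b5⊕b7⊕b9⊕b11⊕b13⊕b15⊕b17⊕b19⊕b21⊕b23⊕b25⊕b27⊕b29⊕b31 = 1⊕0⊕0⊕1⊕0⊕1⊕0⊕1⊕0⊕1⊕1⊕0⊕1⊕1⊕1⊕1 = 0
s2: b2⊕b3⊕b6⊕b7⊕b10⊕b11⊕b14⊕b15⊕b18⊕b19⊕b22⊕b23⊕b26⊕b27⊕b30⊕b31 = 1⊕0⊕1⊕1⊕0⊕1⊕0⊕1⊕0⊕1⊕0⊕0⊕1⊕1⊕0⊕1 = 1
s4: b4⊕b5⊕b6⊕b7⊕b12⊕b13⊕b14⊕b15⊕b20⊕b21⊕b22⊕b23⊕b28⊕b29⊕b30⊕b31 = 1⊕0⊕1⊕1⊕0⊕0⊕0⊕1⊕0⊕1⊕0⊕0⊕0⊕1⊕0⊕1 = 1
s8: b8⊕b9⊕b10⊕b11⊕b12⊕b13⊕b14⊕b15⊕b24⊕b25⊕b26⊕b27⊕b28⊕b29⊕b30⊕b31 = 0⊕0⊕0⊕1⊕0⊕0⊕0⊕1⊕0⊕1⊕1⊕1⊕0⊕1⊕0⊕1 = 1
s16: b16⊕b17⊕b18⊕b19⊕b20⊕b21⊕b22⊕b23⊕b24⊕b25⊕b26⊕b27⊕b28⊕b29⊕b30⊕b31 = 1⊕0⊕0⊕1⊕0⊕1⊕0⊕0⊕0⊕1⊕1⊕1⊕0⊕1⊕0⊕1 = 0
Syndrome (s16...s1) = 01110 → position 14.

14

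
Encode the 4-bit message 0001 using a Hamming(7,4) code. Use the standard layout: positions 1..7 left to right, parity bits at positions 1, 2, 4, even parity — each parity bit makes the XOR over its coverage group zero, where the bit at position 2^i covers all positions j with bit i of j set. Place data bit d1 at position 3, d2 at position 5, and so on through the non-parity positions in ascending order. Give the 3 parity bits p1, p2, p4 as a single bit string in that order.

111

Place data bits at non-power-of-two positions: b3=0, b5=0, b6=0, b7=1.
p1 = XOR of data positions {3,5,7} = 0⊕0⊕1 = 1
p2 = XOR of data positions {3,6,7} = 0⊕0⊕1 = 1
p4 = XOR of data positions {5,6,7} = 0⊕0⊕1 = 1
Parity bits p1,p2,p4 = 111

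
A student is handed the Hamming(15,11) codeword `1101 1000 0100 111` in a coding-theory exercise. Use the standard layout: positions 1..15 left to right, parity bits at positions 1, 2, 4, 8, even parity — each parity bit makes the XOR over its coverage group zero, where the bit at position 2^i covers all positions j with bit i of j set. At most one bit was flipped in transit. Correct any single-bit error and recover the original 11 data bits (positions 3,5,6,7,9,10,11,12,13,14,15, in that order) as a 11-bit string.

s1: b1⊕b3⊕b5⊕b7⊕b9⊕b11⊕b13⊕b15 = 1⊕0⊕1⊕0⊕0⊕0⊕1⊕1 = 0
s2: b2⊕b3⊕b6⊕b7⊕b10⊕b11⊕b14⊕b15 = 1⊕0⊕0⊕0⊕1⊕0⊕1⊕1 = 0
s4: b4⊕b5⊕b6⊕b7⊕b12⊕b13⊕b14⊕b15 = 1⊕1⊕0⊕0⊕0⊕1⊕1⊕1 = 1
s8: b8⊕b9⊕b10⊕b11⊕b12⊕b13⊕b14⊕b15 = 0⊕0⊕1⊕0⊕0⊕1⊕1⊕1 = 0
Syndrome (s8...s1) = 0100 → position 4.
Flip bit 4: corrected codeword = 110010000100111
Data bits at positions 3,5,6,7,9,10,11,12,13,14,15: 01000100111

01000100111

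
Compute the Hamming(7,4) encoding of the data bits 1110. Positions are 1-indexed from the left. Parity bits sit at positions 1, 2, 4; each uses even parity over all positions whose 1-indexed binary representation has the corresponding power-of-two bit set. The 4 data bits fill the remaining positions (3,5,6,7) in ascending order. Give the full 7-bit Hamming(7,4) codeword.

0010110

Place data bits at non-power-of-two positions: b3=1, b5=1, b6=1, b7=0.
p1 = XOR of data positions {3,5,7} = 1⊕1⊕0 = 0
p2 = XOR of data positions {3,6,7} = 1⊕1⊕0 = 0
p4 = XOR of data positions {5,6,7} = 1⊕1⊕0 = 0
Codeword b1..b7 = 0010110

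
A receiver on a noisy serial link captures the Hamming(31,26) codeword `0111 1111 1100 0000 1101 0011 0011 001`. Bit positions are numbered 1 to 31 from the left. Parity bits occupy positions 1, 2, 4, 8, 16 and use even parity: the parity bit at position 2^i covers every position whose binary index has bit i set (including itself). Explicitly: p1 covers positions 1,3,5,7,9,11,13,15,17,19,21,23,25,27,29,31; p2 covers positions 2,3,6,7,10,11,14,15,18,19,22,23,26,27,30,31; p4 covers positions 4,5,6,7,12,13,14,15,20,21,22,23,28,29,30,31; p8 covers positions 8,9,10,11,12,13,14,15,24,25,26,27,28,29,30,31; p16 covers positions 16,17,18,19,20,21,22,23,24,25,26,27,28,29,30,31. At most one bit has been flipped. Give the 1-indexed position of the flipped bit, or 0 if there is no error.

s1: b1⊕b3⊕b5⊕b7⊕b9⊕b11⊕b13⊕b15⊕b17⊕b19⊕b21⊕b23⊕b25⊕b27⊕b29⊕b31 = 0⊕1⊕1⊕1⊕1⊕0⊕0⊕0⊕1⊕0⊕0⊕1⊕0⊕1⊕0⊕1 = 0
s2: b2⊕b3⊕b6⊕b7⊕b10⊕b11⊕b14⊕b15⊕b18⊕b19⊕b22⊕b23⊕b26⊕b27⊕b30⊕b31 = 1⊕1⊕1⊕1⊕1⊕0⊕0⊕0⊕1⊕0⊕0⊕1⊕0⊕1⊕0⊕1 = 1
s4: b4⊕b5⊕b6⊕b7⊕b12⊕b13⊕b14⊕b15⊕b20⊕b21⊕b22⊕b23⊕b28⊕b29⊕b30⊕b31 = 1⊕1⊕1⊕1⊕0⊕0⊕0⊕0⊕1⊕0⊕0⊕1⊕1⊕0⊕0⊕1 = 0
s8: b8⊕b9⊕b10⊕b11⊕b12⊕b13⊕b14⊕b15⊕b24⊕b25⊕b26⊕b27⊕b28⊕b29⊕b30⊕b31 = 1⊕1⊕1⊕0⊕0⊕0⊕0⊕0⊕1⊕0⊕0⊕1⊕1⊕0⊕0⊕1 = 1
s16: b16⊕b17⊕b18⊕b19⊕b20⊕b21⊕b22⊕b23⊕b24⊕b25⊕b26⊕b27⊕b28⊕b29⊕b30⊕b31 = 0⊕1⊕1⊕0⊕1⊕0⊕0⊕1⊕1⊕0⊕0⊕1⊕1⊕0⊕0⊕1 = 0
Syndrome (s16...s1) = 01010 → position 10.

10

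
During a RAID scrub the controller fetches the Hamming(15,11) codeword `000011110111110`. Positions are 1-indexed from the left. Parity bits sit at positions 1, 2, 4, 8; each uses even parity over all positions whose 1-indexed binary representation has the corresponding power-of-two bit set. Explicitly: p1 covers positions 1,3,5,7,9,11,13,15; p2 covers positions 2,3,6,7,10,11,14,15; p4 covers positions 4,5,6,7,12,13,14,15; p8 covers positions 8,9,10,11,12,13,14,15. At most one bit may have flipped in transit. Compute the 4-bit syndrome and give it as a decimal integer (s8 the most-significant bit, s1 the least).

2

s1: b1⊕b3⊕b5⊕b7⊕b9⊕b11⊕b13⊕b15 = 0⊕0⊕1⊕1⊕0⊕1⊕1⊕0 = 0
s2: b2⊕b3⊕b6⊕b7⊕b10⊕b11⊕b14⊕b15 = 0⊕0⊕1⊕1⊕1⊕1⊕1⊕0 = 1
s4: b4⊕b5⊕b6⊕b7⊕b12⊕b13⊕b14⊕b15 = 0⊕1⊕1⊕1⊕1⊕1⊕1⊕0 = 0
s8: b8⊕b9⊕b10⊕b11⊕b12⊕b13⊕b14⊕b15 = 1⊕0⊕1⊕1⊕1⊕1⊕1⊕0 = 0
Syndrome (s8...s1) = 0010 → position 2.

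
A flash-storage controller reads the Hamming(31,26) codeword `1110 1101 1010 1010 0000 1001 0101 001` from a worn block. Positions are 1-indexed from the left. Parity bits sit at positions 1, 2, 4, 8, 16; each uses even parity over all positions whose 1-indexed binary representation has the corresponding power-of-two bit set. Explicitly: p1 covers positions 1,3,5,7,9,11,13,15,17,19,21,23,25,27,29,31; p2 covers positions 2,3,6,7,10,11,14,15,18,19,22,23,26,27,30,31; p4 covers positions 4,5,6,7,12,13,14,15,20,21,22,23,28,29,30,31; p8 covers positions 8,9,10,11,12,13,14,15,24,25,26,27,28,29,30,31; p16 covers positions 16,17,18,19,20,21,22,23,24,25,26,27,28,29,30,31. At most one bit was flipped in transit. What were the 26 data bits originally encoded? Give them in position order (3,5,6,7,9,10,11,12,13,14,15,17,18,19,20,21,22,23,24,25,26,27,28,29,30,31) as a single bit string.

s1: b1⊕b3⊕b5⊕b7⊕b9⊕b11⊕b13⊕b15⊕b17⊕b19⊕b21⊕b23⊕b25⊕b27⊕b29⊕b31 = 1⊕1⊕1⊕0⊕1⊕1⊕1⊕1⊕0⊕0⊕1⊕0⊕0⊕0⊕0⊕1 = 1
s2: b2⊕b3⊕b6⊕b7⊕b10⊕b11⊕b14⊕b15⊕b18⊕b19⊕b22⊕b23⊕b26⊕b27⊕b30⊕b31 = 1⊕1⊕1⊕0⊕0⊕1⊕0⊕1⊕0⊕0⊕0⊕0⊕1⊕0⊕0⊕1 = 1
s4: b4⊕b5⊕b6⊕b7⊕b12⊕b13⊕b14⊕b15⊕b20⊕b21⊕b22⊕b23⊕b28⊕b29⊕b30⊕b31 = 0⊕1⊕1⊕0⊕0⊕1⊕0⊕1⊕0⊕1⊕0⊕0⊕1⊕0⊕0⊕1 = 1
s8: b8⊕b9⊕b10⊕b11⊕b12⊕b13⊕b14⊕b15⊕b24⊕b25⊕b26⊕b27⊕b28⊕b29⊕b30⊕b31 = 1⊕1⊕0⊕1⊕0⊕1⊕0⊕1⊕1⊕0⊕1⊕0⊕1⊕0⊕0⊕1 = 1
s16: b16⊕b17⊕b18⊕b19⊕b20⊕b21⊕b22⊕b23⊕b24⊕b25⊕b26⊕b27⊕b28⊕b29⊕b30⊕b31 = 0⊕0⊕0⊕0⊕0⊕1⊕0⊕0⊕1⊕0⊕1⊕0⊕1⊕0⊕0⊕1 = 1
Syndrome (s16...s1) = 11111 → position 31.
Flip bit 31: corrected codeword = 1110110110101010000010010101000
Data bits at positions 3,5,6,7,9,10,11,12,13,14,15,17,18,19,20,21,22,23,24,25,26,27,28,29,30,31: 11101010101000010010101000

11101010101000010010101000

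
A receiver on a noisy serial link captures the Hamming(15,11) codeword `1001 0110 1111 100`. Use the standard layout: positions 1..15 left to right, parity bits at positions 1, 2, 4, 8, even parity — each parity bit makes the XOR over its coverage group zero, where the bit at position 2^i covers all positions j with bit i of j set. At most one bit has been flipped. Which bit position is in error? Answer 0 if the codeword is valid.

13

s1: b1⊕b3⊕b5⊕b7⊕b9⊕b11⊕b13⊕b15 = 1⊕0⊕0⊕1⊕1⊕1⊕1⊕0 = 1
s2: b2⊕b3⊕b6⊕b7⊕b10⊕b11⊕b14⊕b15 = 0⊕0⊕1⊕1⊕1⊕1⊕0⊕0 = 0
s4: b4⊕b5⊕b6⊕b7⊕b12⊕b13⊕b14⊕b15 = 1⊕0⊕1⊕1⊕1⊕1⊕0⊕0 = 1
s8: b8⊕b9⊕b10⊕b11⊕b12⊕b13⊕b14⊕b15 = 0⊕1⊕1⊕1⊕1⊕1⊕0⊕0 = 1
Syndrome (s8...s1) = 1101 → position 13.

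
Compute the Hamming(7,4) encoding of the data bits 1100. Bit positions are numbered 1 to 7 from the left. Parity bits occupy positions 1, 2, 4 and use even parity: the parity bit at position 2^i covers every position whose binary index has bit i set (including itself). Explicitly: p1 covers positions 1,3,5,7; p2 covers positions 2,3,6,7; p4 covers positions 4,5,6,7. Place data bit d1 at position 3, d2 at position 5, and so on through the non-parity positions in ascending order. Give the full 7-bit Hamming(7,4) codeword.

Place data bits at non-power-of-two positions: b3=1, b5=1, b6=0, b7=0.
p1 = XOR of data positions {3,5,7} = 1⊕1⊕0 = 0
p2 = XOR of data positions {3,6,7} = 1⊕0⊕0 = 1
p4 = XOR of data positions {5,6,7} = 1⊕0⊕0 = 1
Codeword b1..b7 = 0111100

0111100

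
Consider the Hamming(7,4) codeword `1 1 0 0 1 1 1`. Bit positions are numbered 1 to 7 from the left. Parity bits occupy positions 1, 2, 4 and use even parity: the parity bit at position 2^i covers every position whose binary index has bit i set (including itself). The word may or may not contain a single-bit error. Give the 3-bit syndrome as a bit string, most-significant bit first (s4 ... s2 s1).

111

s1: b1⊕b3⊕b5⊕b7 = 1⊕0⊕1⊕1 = 1
s2: b2⊕b3⊕b6⊕b7 = 1⊕0⊕1⊕1 = 1
s4: b4⊕b5⊕b6⊕b7 = 0⊕1⊕1⊕1 = 1
Syndrome (s4...s1) = 111 → position 7.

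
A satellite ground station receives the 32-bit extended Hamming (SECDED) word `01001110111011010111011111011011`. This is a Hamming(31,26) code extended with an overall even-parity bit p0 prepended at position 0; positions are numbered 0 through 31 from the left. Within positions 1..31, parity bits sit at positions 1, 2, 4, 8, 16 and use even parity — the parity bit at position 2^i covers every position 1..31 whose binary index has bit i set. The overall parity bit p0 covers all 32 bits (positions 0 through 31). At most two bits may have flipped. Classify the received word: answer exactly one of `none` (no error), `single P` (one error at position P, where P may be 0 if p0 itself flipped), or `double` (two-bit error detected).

s1: b1⊕b3⊕b5⊕b7⊕b9⊕b11⊕b13⊕b15⊕b17⊕b19⊕b21⊕b23⊕b25⊕b27⊕b29⊕b31 = 1⊕0⊕1⊕0⊕1⊕0⊕1⊕1⊕1⊕1⊕1⊕1⊕1⊕1⊕0⊕1 = 0
s2: b2⊕b3⊕b6⊕b7⊕b10⊕b11⊕b14⊕b15⊕b18⊕b19⊕b22⊕b23⊕b26⊕b27⊕b30⊕b31 = 0⊕0⊕1⊕0⊕1⊕0⊕0⊕1⊕1⊕1⊕1⊕1⊕0⊕1⊕1⊕1 = 0
s4: b4⊕b5⊕b6⊕b7⊕b12⊕b13⊕b14⊕b15⊕b20⊕b21⊕b22⊕b23⊕b28⊕b29⊕b30⊕b31 = 1⊕1⊕1⊕0⊕1⊕1⊕0⊕1⊕0⊕1⊕1⊕1⊕1⊕0⊕1⊕1 = 0
s8: b8⊕b9⊕b10⊕b11⊕b12⊕b13⊕b14⊕b15⊕b24⊕b25⊕b26⊕b27⊕b28⊕b29⊕b30⊕b31 = 1⊕1⊕1⊕0⊕1⊕1⊕0⊕1⊕1⊕1⊕0⊕1⊕1⊕0⊕1⊕1 = 0
s16: b16⊕b17⊕b18⊕b19⊕b20⊕b21⊕b22⊕b23⊕b24⊕b25⊕b26⊕b27⊕b28⊕b29⊕b30⊕b31 = 0⊕1⊕1⊕1⊕0⊕1⊕1⊕1⊕1⊕1⊕0⊕1⊕1⊕0⊕1⊕1 = 0
Syndrome (s16...s1) = 00000 → position 0 (no error).
Overall parity (XOR of all 32 bits, including p0): 0⊕1⊕0⊕0⊕1⊕1⊕1⊕0⊕1⊕1⊕1⊕0⊕1⊕1⊕0⊕1⊕0⊕1⊕1⊕1⊕0⊕1⊕1⊕1⊕1⊕1⊕0⊕1⊕1⊕0⊕1⊕1 = 0
Overall=0, syndrome position=0 → no error.

none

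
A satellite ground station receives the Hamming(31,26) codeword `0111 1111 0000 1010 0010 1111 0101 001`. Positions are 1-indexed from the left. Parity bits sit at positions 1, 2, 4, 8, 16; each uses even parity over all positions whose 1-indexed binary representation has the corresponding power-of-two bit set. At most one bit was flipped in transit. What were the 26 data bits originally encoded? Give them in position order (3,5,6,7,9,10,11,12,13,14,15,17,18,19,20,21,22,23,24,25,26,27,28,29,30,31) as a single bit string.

11110000001001011110101001

s1: b1⊕b3⊕b5⊕b7⊕b9⊕b11⊕b13⊕b15⊕b17⊕b19⊕b21⊕b23⊕b25⊕b27⊕b29⊕b31 = 0⊕1⊕1⊕1⊕0⊕0⊕1⊕1⊕0⊕1⊕1⊕1⊕0⊕0⊕0⊕1 = 1
s2: b2⊕b3⊕b6⊕b7⊕b10⊕b11⊕b14⊕b15⊕b18⊕b19⊕b22⊕b23⊕b26⊕b27⊕b30⊕b31 = 1⊕1⊕1⊕1⊕0⊕0⊕0⊕1⊕0⊕1⊕1⊕1⊕1⊕0⊕0⊕1 = 0
s4: b4⊕b5⊕b6⊕b7⊕b12⊕b13⊕b14⊕b15⊕b20⊕b21⊕b22⊕b23⊕b28⊕b29⊕b30⊕b31 = 1⊕1⊕1⊕1⊕0⊕1⊕0⊕1⊕0⊕1⊕1⊕1⊕1⊕0⊕0⊕1 = 1
s8: b8⊕b9⊕b10⊕b11⊕b12⊕b13⊕b14⊕b15⊕b24⊕b25⊕b26⊕b27⊕b28⊕b29⊕b30⊕b31 = 1⊕0⊕0⊕0⊕0⊕1⊕0⊕1⊕1⊕0⊕1⊕0⊕1⊕0⊕0⊕1 = 1
s16: b16⊕b17⊕b18⊕b19⊕b20⊕b21⊕b22⊕b23⊕b24⊕b25⊕b26⊕b27⊕b28⊕b29⊕b30⊕b31 = 0⊕0⊕0⊕1⊕0⊕1⊕1⊕1⊕1⊕0⊕1⊕0⊕1⊕0⊕0⊕1 = 0
Syndrome (s16...s1) = 01101 → position 13.
Flip bit 13: corrected codeword = 0111111100000010001011110101001
Data bits at positions 3,5,6,7,9,10,11,12,13,14,15,17,18,19,20,21,22,23,24,25,26,27,28,29,30,31: 11110000001001011110101001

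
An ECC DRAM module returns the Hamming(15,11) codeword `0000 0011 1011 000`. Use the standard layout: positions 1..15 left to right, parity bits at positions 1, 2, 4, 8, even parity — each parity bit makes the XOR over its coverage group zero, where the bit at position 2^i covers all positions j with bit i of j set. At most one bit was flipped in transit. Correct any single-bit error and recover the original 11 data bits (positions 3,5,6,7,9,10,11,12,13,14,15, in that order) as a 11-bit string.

00011011000

s1: b1⊕b3⊕b5⊕b7⊕b9⊕b11⊕b13⊕b15 = 0⊕0⊕0⊕1⊕1⊕1⊕0⊕0 = 1
s2: b2⊕b3⊕b6⊕b7⊕b10⊕b11⊕b14⊕b15 = 0⊕0⊕0⊕1⊕0⊕1⊕0⊕0 = 0
s4: b4⊕b5⊕b6⊕b7⊕b12⊕b13⊕b14⊕b15 = 0⊕0⊕0⊕1⊕1⊕0⊕0⊕0 = 0
s8: b8⊕b9⊕b10⊕b11⊕b12⊕b13⊕b14⊕b15 = 1⊕1⊕0⊕1⊕1⊕0⊕0⊕0 = 0
Syndrome (s8...s1) = 0001 → position 1.
Flip bit 1: corrected codeword = 100000111011000
Data bits at positions 3,5,6,7,9,10,11,12,13,14,15: 00011011000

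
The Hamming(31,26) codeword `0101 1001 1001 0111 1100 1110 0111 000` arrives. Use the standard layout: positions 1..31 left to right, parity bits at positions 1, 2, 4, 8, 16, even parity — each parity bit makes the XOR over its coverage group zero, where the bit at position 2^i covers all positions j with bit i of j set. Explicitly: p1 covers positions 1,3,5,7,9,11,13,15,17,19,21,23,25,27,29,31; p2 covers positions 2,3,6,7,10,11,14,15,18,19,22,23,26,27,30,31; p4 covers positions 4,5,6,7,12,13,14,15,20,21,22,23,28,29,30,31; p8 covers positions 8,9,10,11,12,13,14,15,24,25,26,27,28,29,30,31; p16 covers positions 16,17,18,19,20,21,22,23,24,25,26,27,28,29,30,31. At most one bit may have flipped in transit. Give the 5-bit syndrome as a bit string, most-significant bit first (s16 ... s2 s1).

s1: b1⊕b3⊕b5⊕b7⊕b9⊕b11⊕b13⊕b15⊕b17⊕b19⊕b21⊕b23⊕b25⊕b27⊕b29⊕b31 = 0⊕0⊕1⊕0⊕1⊕0⊕0⊕1⊕1⊕0⊕1⊕1⊕0⊕1⊕0⊕0 = 1
s2: b2⊕b3⊕b6⊕b7⊕b10⊕b11⊕b14⊕b15⊕b18⊕b19⊕b22⊕b23⊕b26⊕b27⊕b30⊕b31 = 1⊕0⊕0⊕0⊕0⊕0⊕1⊕1⊕1⊕0⊕1⊕1⊕1⊕1⊕0⊕0 = 0
s4: b4⊕b5⊕b6⊕b7⊕b12⊕b13⊕b14⊕b15⊕b20⊕b21⊕b22⊕b23⊕b28⊕b29⊕b30⊕b31 = 1⊕1⊕0⊕0⊕1⊕0⊕1⊕1⊕0⊕1⊕1⊕1⊕1⊕0⊕0⊕0 = 1
s8: b8⊕b9⊕b10⊕b11⊕b12⊕b13⊕b14⊕b15⊕b24⊕b25⊕b26⊕b27⊕b28⊕b29⊕b30⊕b31 = 1⊕1⊕0⊕0⊕1⊕0⊕1⊕1⊕0⊕0⊕1⊕1⊕1⊕0⊕0⊕0 = 0
s16: b16⊕b17⊕b18⊕b19⊕b20⊕b21⊕b22⊕b23⊕b24⊕b25⊕b26⊕b27⊕b28⊕b29⊕b30⊕b31 = 1⊕1⊕1⊕0⊕0⊕1⊕1⊕1⊕0⊕0⊕1⊕1⊕1⊕0⊕0⊕0 = 1
Syndrome (s16...s1) = 10101 → position 21.

10101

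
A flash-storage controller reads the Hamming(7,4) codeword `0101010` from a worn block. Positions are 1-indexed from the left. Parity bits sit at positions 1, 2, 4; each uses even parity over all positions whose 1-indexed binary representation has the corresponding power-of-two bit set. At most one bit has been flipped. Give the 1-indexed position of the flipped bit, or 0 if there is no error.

s1: b1⊕b3⊕b5⊕b7 = 0⊕0⊕0⊕0 = 0
s2: b2⊕b3⊕b6⊕b7 = 1⊕0⊕1⊕0 = 0
s4: b4⊕b5⊕b6⊕b7 = 1⊕0⊕1⊕0 = 0
Syndrome (s4...s1) = 000 → position 0 (no error).

0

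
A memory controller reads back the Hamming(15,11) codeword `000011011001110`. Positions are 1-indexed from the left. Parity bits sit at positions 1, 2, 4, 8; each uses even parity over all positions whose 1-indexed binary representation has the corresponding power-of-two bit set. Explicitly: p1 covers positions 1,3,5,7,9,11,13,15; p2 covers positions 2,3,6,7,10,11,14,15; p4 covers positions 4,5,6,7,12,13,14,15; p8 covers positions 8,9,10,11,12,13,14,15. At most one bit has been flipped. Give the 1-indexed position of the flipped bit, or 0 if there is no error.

s1: b1⊕b3⊕b5⊕b7⊕b9⊕b11⊕b13⊕b15 = 0⊕0⊕1⊕0⊕1⊕0⊕1⊕0 = 1
s2: b2⊕b3⊕b6⊕b7⊕b10⊕b11⊕b14⊕b15 = 0⊕0⊕1⊕0⊕0⊕0⊕1⊕0 = 0
s4: b4⊕b5⊕b6⊕b7⊕b12⊕b13⊕b14⊕b15 = 0⊕1⊕1⊕0⊕1⊕1⊕1⊕0 = 1
s8: b8⊕b9⊕b10⊕b11⊕b12⊕b13⊕b14⊕b15 = 1⊕1⊕0⊕0⊕1⊕1⊕1⊕0 = 1
Syndrome (s8...s1) = 1101 → position 13.

13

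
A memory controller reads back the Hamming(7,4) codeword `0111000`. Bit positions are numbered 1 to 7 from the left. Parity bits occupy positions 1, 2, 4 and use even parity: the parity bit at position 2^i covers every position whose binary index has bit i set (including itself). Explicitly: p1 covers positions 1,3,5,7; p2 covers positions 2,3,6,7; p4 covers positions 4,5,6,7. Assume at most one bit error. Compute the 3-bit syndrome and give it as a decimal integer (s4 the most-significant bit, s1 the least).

5

s1: b1⊕b3⊕b5⊕b7 = 0⊕1⊕0⊕0 = 1
s2: b2⊕b3⊕b6⊕b7 = 1⊕1⊕0⊕0 = 0
s4: b4⊕b5⊕b6⊕b7 = 1⊕0⊕0⊕0 = 1
Syndrome (s4...s1) = 101 → position 5.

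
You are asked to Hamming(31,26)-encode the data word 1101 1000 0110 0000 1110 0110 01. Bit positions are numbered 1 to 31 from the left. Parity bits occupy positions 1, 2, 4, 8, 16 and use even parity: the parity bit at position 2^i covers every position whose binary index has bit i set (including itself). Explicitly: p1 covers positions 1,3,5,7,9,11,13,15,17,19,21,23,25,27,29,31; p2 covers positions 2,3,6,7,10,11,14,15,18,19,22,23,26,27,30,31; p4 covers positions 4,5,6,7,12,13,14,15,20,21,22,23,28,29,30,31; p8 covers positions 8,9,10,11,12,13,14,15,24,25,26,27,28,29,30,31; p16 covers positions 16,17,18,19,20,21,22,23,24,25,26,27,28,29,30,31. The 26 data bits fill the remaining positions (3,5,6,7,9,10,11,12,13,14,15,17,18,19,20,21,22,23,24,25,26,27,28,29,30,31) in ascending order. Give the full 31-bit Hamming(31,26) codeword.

Place data bits at non-power-of-two positions: b3=1, b5=1, b6=0, b7=1, b9=1, b10=0, b11=0, b12=0, b13=0, b14=1, b15=1, b17=0, b18=0, b19=0, b20=0, b21=0, b22=1, b23=1, b24=1, b25=0, b26=0, b27=1, b28=1, b29=0, b30=0, b31=1.
p1 = XOR of data positions {3,5,7,9,11,13,15,17,19,21,23,25,27,29,31} = 1⊕1⊕1⊕1⊕0⊕0⊕1⊕0⊕0⊕0⊕1⊕0⊕1⊕0⊕1 = 0
p2 = XOR of data positions {3,6,7,10,11,14,15,18,19,22,23,26,27,30,31} = 1⊕0⊕1⊕0⊕0⊕1⊕1⊕0⊕0⊕1⊕1⊕0⊕1⊕0⊕1 = 0
p4 = XOR of data positions {5,6,7,12,13,14,15,20,21,22,23,28,29,30,31} = 1⊕0⊕1⊕0⊕0⊕1⊕1⊕0⊕0⊕1⊕1⊕1⊕0⊕0⊕1 = 0
p8 = XOR of data positions {9,10,11,12,13,14,15,24,25,26,27,28,29,30,31} = 1⊕0⊕0⊕0⊕0⊕1⊕1⊕1⊕0⊕0⊕1⊕1⊕0⊕0⊕1 = 1
p16 = XOR of data positions {17,18,19,20,21,22,23,24,25,26,27,28,29,30,31} = 0⊕0⊕0⊕0⊕0⊕1⊕1⊕1⊕0⊕0⊕1⊕1⊕0⊕0⊕1 = 0
Codeword b1..b31 = 0010101110000110000001110011001

0010101110000110000001110011001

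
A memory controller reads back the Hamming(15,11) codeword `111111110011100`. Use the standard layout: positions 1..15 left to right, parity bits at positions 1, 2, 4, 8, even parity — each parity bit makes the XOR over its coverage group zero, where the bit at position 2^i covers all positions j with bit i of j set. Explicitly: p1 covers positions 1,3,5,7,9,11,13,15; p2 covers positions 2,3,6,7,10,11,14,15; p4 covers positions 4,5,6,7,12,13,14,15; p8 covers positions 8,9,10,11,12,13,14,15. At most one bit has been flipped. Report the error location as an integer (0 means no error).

s1: b1⊕b3⊕b5⊕b7⊕b9⊕b11⊕b13⊕b15 = 1⊕1⊕1⊕1⊕0⊕1⊕1⊕0 = 0
s2: b2⊕b3⊕b6⊕b7⊕b10⊕b11⊕b14⊕b15 = 1⊕1⊕1⊕1⊕0⊕1⊕0⊕0 = 1
s4: b4⊕b5⊕b6⊕b7⊕b12⊕b13⊕b14⊕b15 = 1⊕1⊕1⊕1⊕1⊕1⊕0⊕0 = 0
s8: b8⊕b9⊕b10⊕b11⊕b12⊕b13⊕b14⊕b15 = 1⊕0⊕0⊕1⊕1⊕1⊕0⊕0 = 0
Syndrome (s8...s1) = 0010 → position 2.

2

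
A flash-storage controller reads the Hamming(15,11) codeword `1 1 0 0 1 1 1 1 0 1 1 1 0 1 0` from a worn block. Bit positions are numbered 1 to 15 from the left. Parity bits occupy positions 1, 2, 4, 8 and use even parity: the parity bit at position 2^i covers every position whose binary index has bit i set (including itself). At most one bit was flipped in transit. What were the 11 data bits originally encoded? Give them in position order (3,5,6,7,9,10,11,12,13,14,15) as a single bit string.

01110110010

s1: b1⊕b3⊕b5⊕b7⊕b9⊕b11⊕b13⊕b15 = 1⊕0⊕1⊕1⊕0⊕1⊕0⊕0 = 0
s2: b2⊕b3⊕b6⊕b7⊕b10⊕b11⊕b14⊕b15 = 1⊕0⊕1⊕1⊕1⊕1⊕1⊕0 = 0
s4: b4⊕b5⊕b6⊕b7⊕b12⊕b13⊕b14⊕b15 = 0⊕1⊕1⊕1⊕1⊕0⊕1⊕0 = 1
s8: b8⊕b9⊕b10⊕b11⊕b12⊕b13⊕b14⊕b15 = 1⊕0⊕1⊕1⊕1⊕0⊕1⊕0 = 1
Syndrome (s8...s1) = 1100 → position 12.
Flip bit 12: corrected codeword = 110011110110010
Data bits at positions 3,5,6,7,9,10,11,12,13,14,15: 01110110010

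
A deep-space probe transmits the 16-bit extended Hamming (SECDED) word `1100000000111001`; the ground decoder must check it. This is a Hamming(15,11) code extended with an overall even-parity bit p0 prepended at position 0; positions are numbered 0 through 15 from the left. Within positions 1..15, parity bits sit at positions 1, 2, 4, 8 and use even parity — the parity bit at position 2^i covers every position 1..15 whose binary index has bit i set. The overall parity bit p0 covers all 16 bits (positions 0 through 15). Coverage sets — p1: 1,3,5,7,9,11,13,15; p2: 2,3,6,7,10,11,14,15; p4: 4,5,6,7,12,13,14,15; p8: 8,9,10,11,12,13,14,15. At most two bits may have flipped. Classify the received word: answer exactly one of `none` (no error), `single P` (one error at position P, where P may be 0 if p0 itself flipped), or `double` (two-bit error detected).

double

s1: b1⊕b3⊕b5⊕b7⊕b9⊕b11⊕b13⊕b15 = 1⊕0⊕0⊕0⊕0⊕1⊕0⊕1 = 1
s2: b2⊕b3⊕b6⊕b7⊕b10⊕b11⊕b14⊕b15 = 0⊕0⊕0⊕0⊕1⊕1⊕0⊕1 = 1
s4: b4⊕b5⊕b6⊕b7⊕b12⊕b13⊕b14⊕b15 = 0⊕0⊕0⊕0⊕1⊕0⊕0⊕1 = 0
s8: b8⊕b9⊕b10⊕b11⊕b12⊕b13⊕b14⊕b15 = 0⊕0⊕1⊕1⊕1⊕0⊕0⊕1 = 0
Syndrome (s8...s1) = 0011 → position 3.
Overall parity (XOR of all 16 bits, including p0): 1⊕1⊕0⊕0⊕0⊕0⊕0⊕0⊕0⊕0⊕1⊕1⊕1⊕0⊕0⊕1 = 0
Overall=0, syndrome position=3 → double-bit error detected (uncorrectable).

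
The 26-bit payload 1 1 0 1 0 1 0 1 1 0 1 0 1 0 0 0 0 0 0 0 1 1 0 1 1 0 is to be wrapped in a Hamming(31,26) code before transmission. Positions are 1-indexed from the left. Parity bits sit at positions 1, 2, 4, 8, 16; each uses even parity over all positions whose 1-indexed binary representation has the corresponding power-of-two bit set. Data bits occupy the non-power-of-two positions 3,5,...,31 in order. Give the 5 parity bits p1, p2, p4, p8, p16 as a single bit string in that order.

10101

Place data bits at non-power-of-two positions: b3=1, b5=1, b6=0, b7=1, b9=0, b10=1, b11=0, b12=1, b13=1, b14=0, b15=1, b17=0, b18=1, b19=0, b20=0, b21=0, b22=0, b23=0, b24=0, b25=0, b26=1, b27=1, b28=0, b29=1, b30=1, b31=0.
p1 = XOR of data positions {3,5,7,9,11,13,15,17,19,21,23,25,27,29,31} = 1⊕1⊕1⊕0⊕0⊕1⊕1⊕0⊕0⊕0⊕0⊕0⊕1⊕1⊕0 = 1
p2 = XOR of data positions {3,6,7,10,11,14,15,18,19,22,23,26,27,30,31} = 1⊕0⊕1⊕1⊕0⊕0⊕1⊕1⊕0⊕0⊕0⊕1⊕1⊕1⊕0 = 0
p4 = XOR of data positions {5,6,7,12,13,14,15,20,21,22,23,28,29,30,31} = 1⊕0⊕1⊕1⊕1⊕0⊕1⊕0⊕0⊕0⊕0⊕0⊕1⊕1⊕0 = 1
p8 = XOR of data positions {9,10,11,12,13,14,15,24,25,26,27,28,29,30,31} = 0⊕1⊕0⊕1⊕1⊕0⊕1⊕0⊕0⊕1⊕1⊕0⊕1⊕1⊕0 = 0
p16 = XOR of data positions {17,18,19,20,21,22,23,24,25,26,27,28,29,30,31} = 0⊕1⊕0⊕0⊕0⊕0⊕0⊕0⊕0⊕1⊕1⊕0⊕1⊕1⊕0 = 1
Parity bits p1,p2,p4,p8,p16 = 10101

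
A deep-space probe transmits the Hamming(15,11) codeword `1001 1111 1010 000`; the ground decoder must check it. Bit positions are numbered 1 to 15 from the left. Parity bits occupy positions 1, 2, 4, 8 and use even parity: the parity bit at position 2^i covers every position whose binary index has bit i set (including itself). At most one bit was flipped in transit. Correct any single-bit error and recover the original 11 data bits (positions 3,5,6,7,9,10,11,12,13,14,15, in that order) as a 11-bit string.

s1: b1⊕b3⊕b5⊕b7⊕b9⊕b11⊕b13⊕b15 = 1⊕0⊕1⊕1⊕1⊕1⊕0⊕0 = 1
s2: b2⊕b3⊕b6⊕b7⊕b10⊕b11⊕b14⊕b15 = 0⊕0⊕1⊕1⊕0⊕1⊕0⊕0 = 1
s4: b4⊕b5⊕b6⊕b7⊕b12⊕b13⊕b14⊕b15 = 1⊕1⊕1⊕1⊕0⊕0⊕0⊕0 = 0
s8: b8⊕b9⊕b10⊕b11⊕b12⊕b13⊕b14⊕b15 = 1⊕1⊕0⊕1⊕0⊕0⊕0⊕0 = 1
Syndrome (s8...s1) = 1011 → position 11.
Flip bit 11: corrected codeword = 100111111000000
Data bits at positions 3,5,6,7,9,10,11,12,13,14,15: 01111000000

01111000000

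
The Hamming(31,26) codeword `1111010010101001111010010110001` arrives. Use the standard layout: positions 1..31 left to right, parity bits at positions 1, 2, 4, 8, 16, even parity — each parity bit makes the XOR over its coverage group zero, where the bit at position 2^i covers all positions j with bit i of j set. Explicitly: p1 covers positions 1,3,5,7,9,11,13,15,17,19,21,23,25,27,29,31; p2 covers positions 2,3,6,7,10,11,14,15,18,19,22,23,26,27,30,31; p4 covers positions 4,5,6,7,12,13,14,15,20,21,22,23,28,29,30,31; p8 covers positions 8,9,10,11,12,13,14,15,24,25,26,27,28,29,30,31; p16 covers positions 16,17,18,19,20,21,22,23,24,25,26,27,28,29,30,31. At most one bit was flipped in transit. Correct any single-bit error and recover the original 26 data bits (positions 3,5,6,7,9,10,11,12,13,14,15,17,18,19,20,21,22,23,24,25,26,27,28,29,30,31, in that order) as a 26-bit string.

s1: b1⊕b3⊕b5⊕b7⊕b9⊕b11⊕b13⊕b15⊕b17⊕b19⊕b21⊕b23⊕b25⊕b27⊕b29⊕b31 = 1⊕1⊕0⊕0⊕1⊕1⊕1⊕0⊕1⊕1⊕1⊕0⊕0⊕1⊕0⊕1 = 0
s2: b2⊕b3⊕b6⊕b7⊕b10⊕b11⊕b14⊕b15⊕b18⊕b19⊕b22⊕b23⊕b26⊕b27⊕b30⊕b31 = 1⊕1⊕1⊕0⊕0⊕1⊕0⊕0⊕1⊕1⊕0⊕0⊕1⊕1⊕0⊕1 = 1
s4: b4⊕b5⊕b6⊕b7⊕b12⊕b13⊕b14⊕b15⊕b20⊕b21⊕b22⊕b23⊕b28⊕b29⊕b30⊕b31 = 1⊕0⊕1⊕0⊕0⊕1⊕0⊕0⊕0⊕1⊕0⊕0⊕0⊕0⊕0⊕1 = 1
s8: b8⊕b9⊕b10⊕b11⊕b12⊕b13⊕b14⊕b15⊕b24⊕b25⊕b26⊕b27⊕b28⊕b29⊕b30⊕b31 = 0⊕1⊕0⊕1⊕0⊕1⊕0⊕0⊕1⊕0⊕1⊕1⊕0⊕0⊕0⊕1 = 1
s16: b16⊕b17⊕b18⊕b19⊕b20⊕b21⊕b22⊕b23⊕b24⊕b25⊕b26⊕b27⊕b28⊕b29⊕b30⊕b31 = 1⊕1⊕1⊕1⊕0⊕1⊕0⊕0⊕1⊕0⊕1⊕1⊕0⊕0⊕0⊕1 = 1
Syndrome (s16...s1) = 11110 → position 30.
Flip bit 30: corrected codeword = 1111010010101001111010010110011
Data bits at positions 3,5,6,7,9,10,11,12,13,14,15,17,18,19,20,21,22,23,24,25,26,27,28,29,30,31: 10101010100111010010110011

10101010100111010010110011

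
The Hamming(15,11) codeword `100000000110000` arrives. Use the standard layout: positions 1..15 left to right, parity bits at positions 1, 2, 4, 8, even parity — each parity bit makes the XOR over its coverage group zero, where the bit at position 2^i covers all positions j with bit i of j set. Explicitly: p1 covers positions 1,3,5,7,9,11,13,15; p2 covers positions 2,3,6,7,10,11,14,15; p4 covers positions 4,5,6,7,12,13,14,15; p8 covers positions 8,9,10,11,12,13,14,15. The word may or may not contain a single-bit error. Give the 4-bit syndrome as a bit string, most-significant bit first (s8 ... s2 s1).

0000

s1: b1⊕b3⊕b5⊕b7⊕b9⊕b11⊕b13⊕b15 = 1⊕0⊕0⊕0⊕0⊕1⊕0⊕0 = 0
s2: b2⊕b3⊕b6⊕b7⊕b10⊕b11⊕b14⊕b15 = 0⊕0⊕0⊕0⊕1⊕1⊕0⊕0 = 0
s4: b4⊕b5⊕b6⊕b7⊕b12⊕b13⊕b14⊕b15 = 0⊕0⊕0⊕0⊕0⊕0⊕0⊕0 = 0
s8: b8⊕b9⊕b10⊕b11⊕b12⊕b13⊕b14⊕b15 = 0⊕0⊕1⊕1⊕0⊕0⊕0⊕0 = 0
Syndrome (s8...s1) = 0000 → position 0 (no error).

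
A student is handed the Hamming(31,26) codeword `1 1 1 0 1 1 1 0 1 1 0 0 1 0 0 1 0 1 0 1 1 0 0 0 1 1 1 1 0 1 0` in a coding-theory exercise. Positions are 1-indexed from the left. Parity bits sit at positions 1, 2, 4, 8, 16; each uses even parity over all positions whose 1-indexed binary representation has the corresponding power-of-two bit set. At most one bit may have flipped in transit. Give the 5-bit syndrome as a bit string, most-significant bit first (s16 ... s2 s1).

s1: b1⊕b3⊕b5⊕b7⊕b9⊕b11⊕b13⊕b15⊕b17⊕b19⊕b21⊕b23⊕b25⊕b27⊕b29⊕b31 = 1⊕1⊕1⊕1⊕1⊕0⊕1⊕0⊕0⊕0⊕1⊕0⊕1⊕1⊕0⊕0 = 1
s2: b2⊕b3⊕b6⊕b7⊕b10⊕b11⊕b14⊕b15⊕b18⊕b19⊕b22⊕b23⊕b26⊕b27⊕b30⊕b31 = 1⊕1⊕1⊕1⊕1⊕0⊕0⊕0⊕1⊕0⊕0⊕0⊕1⊕1⊕1⊕0 = 1
s4: b4⊕b5⊕b6⊕b7⊕b12⊕b13⊕b14⊕b15⊕b20⊕b21⊕b22⊕b23⊕b28⊕b29⊕b30⊕b31 = 0⊕1⊕1⊕1⊕0⊕1⊕0⊕0⊕1⊕1⊕0⊕0⊕1⊕0⊕1⊕0 = 0
s8: b8⊕b9⊕b10⊕b11⊕b12⊕b13⊕b14⊕b15⊕b24⊕b25⊕b26⊕b27⊕b28⊕b29⊕b30⊕b31 = 0⊕1⊕1⊕0⊕0⊕1⊕0⊕0⊕0⊕1⊕1⊕1⊕1⊕0⊕1⊕0 = 0
s16: b16⊕b17⊕b18⊕b19⊕b20⊕b21⊕b22⊕b23⊕b24⊕b25⊕b26⊕b27⊕b28⊕b29⊕b30⊕b31 = 1⊕0⊕1⊕0⊕1⊕1⊕0⊕0⊕0⊕1⊕1⊕1⊕1⊕0⊕1⊕0 = 1
Syndrome (s16...s1) = 10011 → position 19.

10011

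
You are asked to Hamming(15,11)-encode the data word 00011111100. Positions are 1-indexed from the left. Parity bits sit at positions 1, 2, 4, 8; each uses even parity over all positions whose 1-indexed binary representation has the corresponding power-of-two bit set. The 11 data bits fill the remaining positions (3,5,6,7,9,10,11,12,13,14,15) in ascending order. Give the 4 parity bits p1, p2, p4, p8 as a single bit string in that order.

0111

Place data bits at non-power-of-two positions: b3=0, b5=0, b6=0, b7=1, b9=1, b10=1, b11=1, b12=1, b13=1, b14=0, b15=0.
p1 = XOR of data positions {3,5,7,9,11,13,15} = 0⊕0⊕1⊕1⊕1⊕1⊕0 = 0
p2 = XOR of data positions {3,6,7,10,11,14,15} = 0⊕0⊕1⊕1⊕1⊕0⊕0 = 1
p4 = XOR of data positions {5,6,7,12,13,14,15} = 0⊕0⊕1⊕1⊕1⊕0⊕0 = 1
p8 = XOR of data positions {9,10,11,12,13,14,15} = 1⊕1⊕1⊕1⊕1⊕0⊕0 = 1
Parity bits p1,p2,p4,p8 = 0111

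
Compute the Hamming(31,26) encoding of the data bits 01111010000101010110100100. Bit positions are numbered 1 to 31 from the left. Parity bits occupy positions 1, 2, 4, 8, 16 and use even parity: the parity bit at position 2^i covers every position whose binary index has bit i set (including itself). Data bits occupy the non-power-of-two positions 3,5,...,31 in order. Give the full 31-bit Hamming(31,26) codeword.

Place data bits at non-power-of-two positions: b3=0, b5=1, b6=1, b7=1, b9=1, b10=0, b11=1, b12=0, b13=0, b14=0, b15=0, b17=1, b18=0, b19=1, b20=0, b21=1, b22=0, b23=1, b24=1, b25=0, b26=1, b27=0, b28=0, b29=1, b30=0, b31=0.
p1 = XOR of data positions {3,5,7,9,11,13,15,17,19,21,23,25,27,29,31} = 0⊕1⊕1⊕1⊕1⊕0⊕0⊕1⊕1⊕1⊕1⊕0⊕0⊕1⊕0 = 1
p2 = XOR of data positions {3,6,7,10,11,14,15,18,19,22,23,26,27,30,31} = 0⊕1⊕1⊕0⊕1⊕0⊕0⊕0⊕1⊕0⊕1⊕1⊕0⊕0⊕0 = 0
p4 = XOR of data positions {5,6,7,12,13,14,15,20,21,22,23,28,29,30,31} = 1⊕1⊕1⊕0⊕0⊕0⊕0⊕0⊕1⊕0⊕1⊕0⊕1⊕0⊕0 = 0
p8 = XOR of data positions {9,10,11,12,13,14,15,24,25,26,27,28,29,30,31} = 1⊕0⊕1⊕0⊕0⊕0⊕0⊕1⊕0⊕1⊕0⊕0⊕1⊕0⊕0 = 1
p16 = XOR of data positions {17,18,19,20,21,22,23,24,25,26,27,28,29,30,31} = 1⊕0⊕1⊕0⊕1⊕0⊕1⊕1⊕0⊕1⊕0⊕0⊕1⊕0⊕0 = 1
Codeword b1..b31 = 1000111110100001101010110100100

1000111110100001101010110100100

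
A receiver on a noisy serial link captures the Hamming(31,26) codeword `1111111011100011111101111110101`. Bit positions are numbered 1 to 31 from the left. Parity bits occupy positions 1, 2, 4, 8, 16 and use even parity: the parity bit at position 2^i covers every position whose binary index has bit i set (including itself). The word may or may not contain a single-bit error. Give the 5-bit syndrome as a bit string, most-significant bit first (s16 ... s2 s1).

10000

s1: b1⊕b3⊕b5⊕b7⊕b9⊕b11⊕b13⊕b15⊕b17⊕b19⊕b21⊕b23⊕b25⊕b27⊕b29⊕b31 = 1⊕1⊕1⊕1⊕1⊕1⊕0⊕1⊕1⊕1⊕0⊕1⊕1⊕1⊕1⊕1 = 0
s2: b2⊕b3⊕b6⊕b7⊕b10⊕b11⊕b14⊕b15⊕b18⊕b19⊕b22⊕b23⊕b26⊕b27⊕b30⊕b31 = 1⊕1⊕1⊕1⊕1⊕1⊕0⊕1⊕1⊕1⊕1⊕1⊕1⊕1⊕0⊕1 = 0
s4: b4⊕b5⊕b6⊕b7⊕b12⊕b13⊕b14⊕b15⊕b20⊕b21⊕b22⊕b23⊕b28⊕b29⊕b30⊕b31 = 1⊕1⊕1⊕1⊕0⊕0⊕0⊕1⊕1⊕0⊕1⊕1⊕0⊕1⊕0⊕1 = 0
s8: b8⊕b9⊕b10⊕b11⊕b12⊕b13⊕b14⊕b15⊕b24⊕b25⊕b26⊕b27⊕b28⊕b29⊕b30⊕b31 = 0⊕1⊕1⊕1⊕0⊕0⊕0⊕1⊕1⊕1⊕1⊕1⊕0⊕1⊕0⊕1 = 0
s16: b16⊕b17⊕b18⊕b19⊕b20⊕b21⊕b22⊕b23⊕b24⊕b25⊕b26⊕b27⊕b28⊕b29⊕b30⊕b31 = 1⊕1⊕1⊕1⊕1⊕0⊕1⊕1⊕1⊕1⊕1⊕1⊕0⊕1⊕0⊕1 = 1
Syndrome (s16...s1) = 10000 → position 16.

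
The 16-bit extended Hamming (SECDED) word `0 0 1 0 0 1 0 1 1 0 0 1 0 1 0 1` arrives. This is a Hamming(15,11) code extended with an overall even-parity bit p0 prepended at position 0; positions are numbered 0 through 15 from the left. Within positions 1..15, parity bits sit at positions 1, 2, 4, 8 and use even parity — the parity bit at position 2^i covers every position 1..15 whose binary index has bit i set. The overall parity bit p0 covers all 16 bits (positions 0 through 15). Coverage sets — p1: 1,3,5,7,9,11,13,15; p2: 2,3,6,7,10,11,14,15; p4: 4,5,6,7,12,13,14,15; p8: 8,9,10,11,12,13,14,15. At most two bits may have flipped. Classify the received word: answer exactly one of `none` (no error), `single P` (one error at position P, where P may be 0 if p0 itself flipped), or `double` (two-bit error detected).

single 1

s1: b1⊕b3⊕b5⊕b7⊕b9⊕b11⊕b13⊕b15 = 0⊕0⊕1⊕1⊕0⊕1⊕1⊕1 = 1
s2: b2⊕b3⊕b6⊕b7⊕b10⊕b11⊕b14⊕b15 = 1⊕0⊕0⊕1⊕0⊕1⊕0⊕1 = 0
s4: b4⊕b5⊕b6⊕b7⊕b12⊕b13⊕b14⊕b15 = 0⊕1⊕0⊕1⊕0⊕1⊕0⊕1 = 0
s8: b8⊕b9⊕b10⊕b11⊕b12⊕b13⊕b14⊕b15 = 1⊕0⊕0⊕1⊕0⊕1⊕0⊕1 = 0
Syndrome (s8...s1) = 0001 → position 1.
Overall parity (XOR of all 16 bits, including p0): 0⊕0⊕1⊕0⊕0⊕1⊕0⊕1⊕1⊕0⊕0⊕1⊕0⊕1⊕0⊕1 = 1
Overall=1, syndrome position=1 → single-bit error at position 1.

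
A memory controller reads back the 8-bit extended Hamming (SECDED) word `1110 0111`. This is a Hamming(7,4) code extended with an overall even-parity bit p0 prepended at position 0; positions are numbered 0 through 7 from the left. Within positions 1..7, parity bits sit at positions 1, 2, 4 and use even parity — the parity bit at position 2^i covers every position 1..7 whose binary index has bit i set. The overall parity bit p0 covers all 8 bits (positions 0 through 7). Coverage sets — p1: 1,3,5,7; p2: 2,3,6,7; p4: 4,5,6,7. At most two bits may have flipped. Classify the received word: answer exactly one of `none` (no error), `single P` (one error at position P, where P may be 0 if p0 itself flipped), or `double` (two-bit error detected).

double

s1: b1⊕b3⊕b5⊕b7 = 1⊕0⊕1⊕1 = 1
s2: b2⊕b3⊕b6⊕b7 = 1⊕0⊕1⊕1 = 1
s4: b4⊕b5⊕b6⊕b7 = 0⊕1⊕1⊕1 = 1
Syndrome (s4...s1) = 111 → position 7.
Overall parity (XOR of all 8 bits, including p0): 1⊕1⊕1⊕0⊕0⊕1⊕1⊕1 = 0
Overall=0, syndrome position=7 → double-bit error detected (uncorrectable).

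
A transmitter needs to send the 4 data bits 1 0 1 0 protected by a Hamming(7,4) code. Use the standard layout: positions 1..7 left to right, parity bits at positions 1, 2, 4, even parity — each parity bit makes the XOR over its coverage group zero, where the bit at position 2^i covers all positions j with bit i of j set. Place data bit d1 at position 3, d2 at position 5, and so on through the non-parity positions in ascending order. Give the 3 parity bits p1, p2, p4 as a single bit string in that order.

101

Place data bits at non-power-of-two positions: b3=1, b5=0, b6=1, b7=0.
p1 = XOR of data positions {3,5,7} = 1⊕0⊕0 = 1
p2 = XOR of data positions {3,6,7} = 1⊕1⊕0 = 0
p4 = XOR of data positions {5,6,7} = 0⊕1⊕0 = 1
Parity bits p1,p2,p4 = 101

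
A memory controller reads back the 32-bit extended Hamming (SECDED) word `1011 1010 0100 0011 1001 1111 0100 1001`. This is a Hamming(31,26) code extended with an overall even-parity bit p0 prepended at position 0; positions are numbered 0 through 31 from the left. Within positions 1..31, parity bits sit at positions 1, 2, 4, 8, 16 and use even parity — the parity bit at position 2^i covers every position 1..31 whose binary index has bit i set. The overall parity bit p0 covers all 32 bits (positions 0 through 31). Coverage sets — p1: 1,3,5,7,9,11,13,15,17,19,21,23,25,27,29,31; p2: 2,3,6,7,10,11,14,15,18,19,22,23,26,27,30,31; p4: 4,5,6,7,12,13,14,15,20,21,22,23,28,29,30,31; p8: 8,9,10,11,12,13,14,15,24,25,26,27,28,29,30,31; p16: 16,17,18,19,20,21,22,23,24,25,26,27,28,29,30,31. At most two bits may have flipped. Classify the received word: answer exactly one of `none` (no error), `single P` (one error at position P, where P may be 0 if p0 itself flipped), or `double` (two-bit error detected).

s1: b1⊕b3⊕b5⊕b7⊕b9⊕b11⊕b13⊕b15⊕b17⊕b19⊕b21⊕b23⊕b25⊕b27⊕b29⊕b31 = 0⊕1⊕0⊕0⊕1⊕0⊕0⊕1⊕0⊕1⊕1⊕1⊕1⊕0⊕0⊕1 = 0
s2: b2⊕b3⊕b6⊕b7⊕b10⊕b11⊕b14⊕b15⊕b18⊕b19⊕b22⊕b23⊕b26⊕b27⊕b30⊕b31 = 1⊕1⊕1⊕0⊕0⊕0⊕1⊕1⊕0⊕1⊕1⊕1⊕0⊕0⊕0⊕1 = 1
s4: b4⊕b5⊕b6⊕b7⊕b12⊕b13⊕b14⊕b15⊕b20⊕b21⊕b22⊕b23⊕b28⊕b29⊕b30⊕b31 = 1⊕0⊕1⊕0⊕0⊕0⊕1⊕1⊕1⊕1⊕1⊕1⊕1⊕0⊕0⊕1 = 0
s8: b8⊕b9⊕b10⊕b11⊕b12⊕b13⊕b14⊕b15⊕b24⊕b25⊕b26⊕b27⊕b28⊕b29⊕b30⊕b31 = 0⊕1⊕0⊕0⊕0⊕0⊕1⊕1⊕0⊕1⊕0⊕0⊕1⊕0⊕0⊕1 = 0
s16: b16⊕b17⊕b18⊕b19⊕b20⊕b21⊕b22⊕b23⊕b24⊕b25⊕b26⊕b27⊕b28⊕b29⊕b30⊕b31 = 1⊕0⊕0⊕1⊕1⊕1⊕1⊕1⊕0⊕1⊕0⊕0⊕1⊕0⊕0⊕1 = 1
Syndrome (s16...s1) = 10010 → position 18.
Overall parity (XOR of all 32 bits, including p0): 1⊕0⊕1⊕1⊕1⊕0⊕1⊕0⊕0⊕1⊕0⊕0⊕0⊕0⊕1⊕1⊕1⊕0⊕0⊕1⊕1⊕1⊕1⊕1⊕0⊕1⊕0⊕0⊕1⊕0⊕0⊕1 = 1
Overall=1, syndrome position=18 → single-bit error at position 18.

single 18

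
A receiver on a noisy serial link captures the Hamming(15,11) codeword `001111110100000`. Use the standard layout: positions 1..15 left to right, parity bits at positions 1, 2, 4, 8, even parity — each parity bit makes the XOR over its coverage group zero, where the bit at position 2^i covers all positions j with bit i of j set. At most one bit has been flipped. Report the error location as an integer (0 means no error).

s1: b1⊕b3⊕b5⊕b7⊕b9⊕b11⊕b13⊕b15 = 0⊕1⊕1⊕1⊕0⊕0⊕0⊕0 = 1
s2: b2⊕b3⊕b6⊕b7⊕b10⊕b11⊕b14⊕b15 = 0⊕1⊕1⊕1⊕1⊕0⊕0⊕0 = 0
s4: b4⊕b5⊕b6⊕b7⊕b12⊕b13⊕b14⊕b15 = 1⊕1⊕1⊕1⊕0⊕0⊕0⊕0 = 0
s8: b8⊕b9⊕b10⊕b11⊕b12⊕b13⊕b14⊕b15 = 1⊕0⊕1⊕0⊕0⊕0⊕0⊕0 = 0
Syndrome (s8...s1) = 0001 → position 1.

1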